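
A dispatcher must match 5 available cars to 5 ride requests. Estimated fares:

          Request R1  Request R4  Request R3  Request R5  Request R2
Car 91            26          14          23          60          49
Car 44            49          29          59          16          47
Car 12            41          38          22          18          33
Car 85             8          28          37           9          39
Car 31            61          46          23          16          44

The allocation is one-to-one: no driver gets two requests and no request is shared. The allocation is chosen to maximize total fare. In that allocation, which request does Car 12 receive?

Optimal: Car 91→Request R5 ($60), Car 44→Request R3 ($59), Car 12→Request R4 ($38), Car 85→Request R2 ($39), Car 31→Request R1 ($61) — total 60+59+38+39+61 = $257.
Row-greedy (each driver in turn takes its best remaining request) gives $245, worse by 12.
Checked against all permutations: $257 is optimal.
Car 12's own top request is Request R1 ($41), but forcing Car 12→Request R1 and reassigning the rest optimally gives only $245 — worse by 12.

Car 12 receives Request R4.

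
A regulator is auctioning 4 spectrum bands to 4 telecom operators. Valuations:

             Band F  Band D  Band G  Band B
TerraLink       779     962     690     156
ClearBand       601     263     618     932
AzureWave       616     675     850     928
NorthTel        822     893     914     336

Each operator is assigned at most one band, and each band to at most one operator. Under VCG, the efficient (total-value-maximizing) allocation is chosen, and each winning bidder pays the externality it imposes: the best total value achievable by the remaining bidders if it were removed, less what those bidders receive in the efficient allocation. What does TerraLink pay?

TerraLink pays $71M.

Efficient allocation: TerraLink→Band D ($962M), ClearBand→Band B ($932M), AzureWave→Band G ($850M), NorthTel→Band F ($822M); total welfare W = $3566M.
TerraLink receives Band D at value $962M, so the others get W − 962 = $2604M.
Without TerraLink: best allocation of the remaining 3 bidders over all 4 bands is ClearBand→Band B ($932M), AzureWave→Band G ($850M), NorthTel→Band D ($893M), total $2675M.
VCG payment = (others' best without TerraLink) − (others' welfare with TerraLink) = 2675 − 2604 = $71M.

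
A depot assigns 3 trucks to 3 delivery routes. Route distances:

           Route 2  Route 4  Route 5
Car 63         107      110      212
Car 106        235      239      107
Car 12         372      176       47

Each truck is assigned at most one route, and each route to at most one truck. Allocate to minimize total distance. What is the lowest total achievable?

Treat this as an assignment problem: match each truck to one route.
Optimal: Car 63→Route 2 (107 km), Car 106→Route 5 (107 km), Car 12→Route 4 (176 km) — total 107+107+176 = 390 km.
Next-best assignment: Car 63→Route 4, Car 106→Route 2, Car 12→Route 5 = 392 km.

Min total: 390 km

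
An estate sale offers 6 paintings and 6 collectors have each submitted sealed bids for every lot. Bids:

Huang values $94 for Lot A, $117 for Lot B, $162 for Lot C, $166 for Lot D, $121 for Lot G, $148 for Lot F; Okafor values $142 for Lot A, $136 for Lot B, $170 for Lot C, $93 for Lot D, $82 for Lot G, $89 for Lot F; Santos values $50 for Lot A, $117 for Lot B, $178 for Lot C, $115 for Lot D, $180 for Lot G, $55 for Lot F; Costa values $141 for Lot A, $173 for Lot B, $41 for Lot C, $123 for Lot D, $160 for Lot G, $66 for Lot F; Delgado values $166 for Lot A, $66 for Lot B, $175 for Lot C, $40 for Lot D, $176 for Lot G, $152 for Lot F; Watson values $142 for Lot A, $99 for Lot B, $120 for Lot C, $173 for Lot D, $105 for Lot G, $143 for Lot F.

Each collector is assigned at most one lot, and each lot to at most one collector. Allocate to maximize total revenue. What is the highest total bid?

Optimal: Huang→Lot F ($148), Okafor→Lot C ($170), Santos→Lot G ($180), Costa→Lot B ($173), Delgado→Lot A ($166), Watson→Lot D ($173) — total 148+170+180+173+166+173 = $1010.
Column-greedy (each lot in turn goes to its best remaining collector) gives $900, worse by 110.
Every other assignment is strictly worse.

Max total: $1010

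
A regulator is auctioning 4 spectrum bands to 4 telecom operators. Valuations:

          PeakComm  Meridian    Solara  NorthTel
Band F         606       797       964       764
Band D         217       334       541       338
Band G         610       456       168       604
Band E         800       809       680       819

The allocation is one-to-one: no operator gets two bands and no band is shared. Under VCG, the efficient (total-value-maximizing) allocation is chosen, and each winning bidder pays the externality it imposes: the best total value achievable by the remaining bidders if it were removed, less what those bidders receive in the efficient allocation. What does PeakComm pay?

PeakComm pays $220M.

Efficient allocation: PeakComm→Band G ($610M), Meridian→Band F ($797M), Solara→Band D ($541M), NorthTel→Band E ($819M); total welfare W = $2767M.
PeakComm receives Band G at value $610M, so the others get W − 610 = $2157M.
Without PeakComm: best allocation of the remaining 3 bidders over all 4 bands is Meridian→Band E ($809M), Solara→Band F ($964M), NorthTel→Band G ($604M), total $2377M.
VCG payment = (others' best without PeakComm) − (others' welfare with PeakComm) = 2377 − 2157 = $220M.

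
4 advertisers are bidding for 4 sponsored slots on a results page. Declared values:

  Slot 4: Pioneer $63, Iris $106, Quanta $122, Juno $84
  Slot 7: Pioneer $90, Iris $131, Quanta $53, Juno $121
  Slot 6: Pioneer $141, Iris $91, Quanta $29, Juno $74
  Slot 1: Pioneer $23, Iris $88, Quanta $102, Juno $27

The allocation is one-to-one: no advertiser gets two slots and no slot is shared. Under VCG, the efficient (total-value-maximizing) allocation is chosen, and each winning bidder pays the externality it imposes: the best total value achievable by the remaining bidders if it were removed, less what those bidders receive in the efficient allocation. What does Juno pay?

Efficient allocation: Pioneer→Slot 6 ($141), Iris→Slot 1 ($88), Quanta→Slot 4 ($122), Juno→Slot 7 ($121); total welfare W = $472.
Juno receives Slot 7 at value $121, so the others get W − 121 = $351.
Without Juno: best allocation of the remaining 3 bidders over all 4 slots is Pioneer→Slot 6 ($141), Iris→Slot 7 ($131), Quanta→Slot 4 ($122), total $394.
VCG payment = (others' best without Juno) − (others' welfare with Juno) = 394 − 351 = $43.

Juno pays $43.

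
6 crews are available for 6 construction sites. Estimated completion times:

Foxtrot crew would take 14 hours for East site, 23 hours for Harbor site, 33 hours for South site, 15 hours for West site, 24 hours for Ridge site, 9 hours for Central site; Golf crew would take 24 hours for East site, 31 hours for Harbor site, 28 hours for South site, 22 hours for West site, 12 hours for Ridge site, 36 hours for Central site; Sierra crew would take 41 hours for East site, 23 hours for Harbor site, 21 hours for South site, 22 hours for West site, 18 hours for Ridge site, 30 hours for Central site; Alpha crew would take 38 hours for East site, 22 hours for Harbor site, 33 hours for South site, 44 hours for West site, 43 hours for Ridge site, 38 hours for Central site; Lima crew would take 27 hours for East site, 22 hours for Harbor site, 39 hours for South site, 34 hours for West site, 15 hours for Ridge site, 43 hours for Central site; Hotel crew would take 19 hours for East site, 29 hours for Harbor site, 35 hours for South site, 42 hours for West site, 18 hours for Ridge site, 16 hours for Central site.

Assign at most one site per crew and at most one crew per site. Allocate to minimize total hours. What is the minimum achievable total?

This is the linear assignment problem.
Optimal: Foxtrot crew→Central site (9 hours), Golf crew→West site (22 hours), Sierra crew→South site (21 hours), Alpha crew→Harbor site (22 hours), Lima crew→Ridge site (15 hours), Hotel crew→East site (19 hours) — total 9+22+21+22+15+19 = 108 hours.
Swapping Sierra crew↔Foxtrot crew (Sierra crew→Central site 30 hours, Foxtrot crew→South site 33 hours) adds 33.
Every other assignment is strictly worse.

Minimum total: 108 hours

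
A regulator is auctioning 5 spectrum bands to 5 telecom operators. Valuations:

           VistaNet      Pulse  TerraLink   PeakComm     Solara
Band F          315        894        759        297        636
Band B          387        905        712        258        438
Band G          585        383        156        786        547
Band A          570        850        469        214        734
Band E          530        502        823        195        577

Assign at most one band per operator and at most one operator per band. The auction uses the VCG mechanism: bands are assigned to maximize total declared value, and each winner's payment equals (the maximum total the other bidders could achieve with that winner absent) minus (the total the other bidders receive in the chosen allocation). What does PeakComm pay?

Efficient allocation: VistaNet→Band A ($570M), Pulse→Band B ($905M), TerraLink→Band E ($823M), PeakComm→Band G ($786M), Solara→Band F ($636M); total welfare W = $3720M.
PeakComm receives Band G at value $786M, so the others get W − 786 = $2934M.
Without PeakComm: best allocation of the remaining 4 bidders over all 5 bands is VistaNet→Band G ($585M), Pulse→Band B ($905M), TerraLink→Band E ($823M), Solara→Band A ($734M), total $3047M.
VCG payment = (others' best without PeakComm) − (others' welfare with PeakComm) = 3047 − 2934 = $113M.

PeakComm pays $113M.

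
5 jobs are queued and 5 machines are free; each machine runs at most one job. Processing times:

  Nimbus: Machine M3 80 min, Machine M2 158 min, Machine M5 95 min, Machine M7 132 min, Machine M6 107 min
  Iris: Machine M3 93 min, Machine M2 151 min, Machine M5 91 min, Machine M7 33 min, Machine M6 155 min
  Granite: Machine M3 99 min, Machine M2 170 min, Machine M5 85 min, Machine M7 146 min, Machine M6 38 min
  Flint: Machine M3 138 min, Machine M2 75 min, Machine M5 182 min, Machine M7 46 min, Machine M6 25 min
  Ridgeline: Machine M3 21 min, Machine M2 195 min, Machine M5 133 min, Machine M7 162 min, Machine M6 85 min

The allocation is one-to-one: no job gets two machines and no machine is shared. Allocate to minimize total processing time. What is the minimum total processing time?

This is a one-to-one assignment (minimum-cost bipartite matching).
Optimal: Nimbus→Machine M5 (95 min), Iris→Machine M7 (33 min), Granite→Machine M6 (38 min), Flint→Machine M2 (75 min), Ridgeline→Machine M3 (21 min) — total 95+33+38+75+21 = 262 min.
Min-entry greedy (repeatedly take the single cheapest remaining cell) gives 322 min, worse by 60.
Checked against all permutations: 262 min is optimal.

Minimum total: 262 min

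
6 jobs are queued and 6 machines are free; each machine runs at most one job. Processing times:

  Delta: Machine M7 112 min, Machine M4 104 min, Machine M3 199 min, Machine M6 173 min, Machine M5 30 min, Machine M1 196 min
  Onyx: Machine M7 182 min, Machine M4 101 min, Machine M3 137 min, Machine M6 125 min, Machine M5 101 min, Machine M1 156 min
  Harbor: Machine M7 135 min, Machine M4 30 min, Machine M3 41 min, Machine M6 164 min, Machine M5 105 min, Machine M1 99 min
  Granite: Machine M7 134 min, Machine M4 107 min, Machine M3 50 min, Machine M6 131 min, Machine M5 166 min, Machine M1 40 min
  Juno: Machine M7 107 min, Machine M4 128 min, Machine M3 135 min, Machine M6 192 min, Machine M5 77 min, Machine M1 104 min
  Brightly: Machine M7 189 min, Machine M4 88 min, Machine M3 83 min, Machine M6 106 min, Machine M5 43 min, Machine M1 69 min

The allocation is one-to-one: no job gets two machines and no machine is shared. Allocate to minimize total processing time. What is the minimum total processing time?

Optimal: Delta→Machine M5 (30 min), Onyx→Machine M6 (125 min), Harbor→Machine M4 (30 min), Granite→Machine M3 (50 min), Juno→Machine M7 (107 min), Brightly→Machine M1 (69 min) — total 30+125+30+50+107+69 = 411 min.
Row-greedy (each job in turn takes its cheapest remaining machine) gives 425 min, worse by 14.
Next-best assignment: Delta→Machine M5, Onyx→Machine M6, Harbor→Machine M4, Granite→Machine M1, Juno→Machine M7, Brightly→Machine M3 = 415 min.

Min total: 411 min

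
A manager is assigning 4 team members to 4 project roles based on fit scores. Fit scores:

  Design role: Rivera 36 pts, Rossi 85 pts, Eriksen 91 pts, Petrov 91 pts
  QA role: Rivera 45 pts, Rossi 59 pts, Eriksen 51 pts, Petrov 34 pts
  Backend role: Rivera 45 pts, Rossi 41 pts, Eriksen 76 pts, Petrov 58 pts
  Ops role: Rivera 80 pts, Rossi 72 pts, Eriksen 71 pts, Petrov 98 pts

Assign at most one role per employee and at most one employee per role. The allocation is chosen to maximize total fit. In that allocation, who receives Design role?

Treat this as an assignment problem: match each employee to one role.
Optimal: Rivera→Ops role (80 pts), Rossi→QA role (59 pts), Eriksen→Backend role (76 pts), Petrov→Design role (91 pts) — total 80+59+76+91 = 306 pts.
Column-greedy (each role in turn goes to its best remaining employee) gives 288 pts, worse by 18.
Petrov's own top role is Ops role (98 pts), but forcing Petrov→Ops role and reassigning the rest optimally gives only 304 pts — worse by 2.

Petrov receives Design role.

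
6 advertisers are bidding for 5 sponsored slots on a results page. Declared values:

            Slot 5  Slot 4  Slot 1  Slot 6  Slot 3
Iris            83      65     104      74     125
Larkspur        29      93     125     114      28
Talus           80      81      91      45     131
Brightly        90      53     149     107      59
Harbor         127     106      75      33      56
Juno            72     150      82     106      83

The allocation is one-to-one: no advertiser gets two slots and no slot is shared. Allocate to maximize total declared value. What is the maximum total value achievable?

Max total: $671

This is a one-to-one assignment (maximum-weight bipartite matching).
Optimal: Harbor→Slot 5 ($127), Juno→Slot 4 ($150), Brightly→Slot 1 ($149), Larkspur→Slot 6 ($114), Talus→Slot 3 ($131) — total 127+150+149+114+131 = $671.
Row-greedy (each advertiser in turn takes its best remaining slot) gives $565, worse by 106.
No other one-to-one assignment exceeds $671.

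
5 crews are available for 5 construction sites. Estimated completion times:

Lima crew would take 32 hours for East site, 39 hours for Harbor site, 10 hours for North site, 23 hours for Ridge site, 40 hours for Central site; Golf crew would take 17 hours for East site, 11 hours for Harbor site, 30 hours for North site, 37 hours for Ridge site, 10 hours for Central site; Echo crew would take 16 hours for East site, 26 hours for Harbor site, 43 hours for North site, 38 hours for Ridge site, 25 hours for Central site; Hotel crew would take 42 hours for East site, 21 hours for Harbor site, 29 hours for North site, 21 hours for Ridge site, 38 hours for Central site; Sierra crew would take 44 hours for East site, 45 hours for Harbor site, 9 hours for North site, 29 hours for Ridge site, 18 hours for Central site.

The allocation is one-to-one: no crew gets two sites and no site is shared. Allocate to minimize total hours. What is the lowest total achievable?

Min total: 76 hours

Optimal: Lima crew→North site (10 hours), Golf crew→Harbor site (11 hours), Echo crew→East site (16 hours), Hotel crew→Ridge site (21 hours), Sierra crew→Central site (18 hours) — total 10+11+16+21+18 = 76 hours.
Row-greedy (each crew in turn takes its cheapest remaining site) gives 86 hours, worse by 10.
Next-best assignment: Lima crew→Ridge site, Golf crew→Central site, Echo crew→East site, Hotel crew→Harbor site, Sierra crew→North site = 79 hours.
Swapping Golf crew↔Hotel crew (Golf crew→Ridge site 37 hours, Hotel crew→Harbor site 21 hours) adds 26.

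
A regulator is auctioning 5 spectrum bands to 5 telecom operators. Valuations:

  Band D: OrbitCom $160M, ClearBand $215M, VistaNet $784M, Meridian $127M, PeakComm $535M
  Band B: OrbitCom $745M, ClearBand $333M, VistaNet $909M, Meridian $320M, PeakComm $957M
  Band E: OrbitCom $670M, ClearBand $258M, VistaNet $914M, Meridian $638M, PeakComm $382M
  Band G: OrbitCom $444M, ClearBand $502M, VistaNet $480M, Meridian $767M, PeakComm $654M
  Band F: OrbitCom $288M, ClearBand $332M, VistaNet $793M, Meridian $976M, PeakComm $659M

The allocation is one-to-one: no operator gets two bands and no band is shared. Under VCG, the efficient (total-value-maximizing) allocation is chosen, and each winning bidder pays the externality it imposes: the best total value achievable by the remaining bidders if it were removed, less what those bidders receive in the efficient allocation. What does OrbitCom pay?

OrbitCom pays $130M.

Efficient allocation: OrbitCom→Band E ($670M), ClearBand→Band G ($502M), VistaNet→Band D ($784M), Meridian→Band F ($976M), PeakComm→Band B ($957M); total welfare W = $3889M.
OrbitCom receives Band E at value $670M, so the others get W − 670 = $3219M.
Without OrbitCom: best allocation of the remaining 4 bidders over all 5 bands is ClearBand→Band G ($502M), VistaNet→Band E ($914M), Meridian→Band F ($976M), PeakComm→Band B ($957M), total $3349M.
VCG payment = (others' best without OrbitCom) − (others' welfare with OrbitCom) = 3349 − 3219 = $130M.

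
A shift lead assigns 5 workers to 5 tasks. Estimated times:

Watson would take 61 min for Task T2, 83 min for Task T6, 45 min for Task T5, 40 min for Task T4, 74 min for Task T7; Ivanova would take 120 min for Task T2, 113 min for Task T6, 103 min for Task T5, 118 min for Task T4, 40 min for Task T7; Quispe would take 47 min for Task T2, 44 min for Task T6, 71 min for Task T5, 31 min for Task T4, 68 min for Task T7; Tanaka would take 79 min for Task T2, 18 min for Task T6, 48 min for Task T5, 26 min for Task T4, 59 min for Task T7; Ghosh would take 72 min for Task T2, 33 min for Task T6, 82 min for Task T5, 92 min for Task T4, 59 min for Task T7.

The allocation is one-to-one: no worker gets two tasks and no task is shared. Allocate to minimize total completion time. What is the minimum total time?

Min total: 191 min

Optimal: Watson→Task T5 (45 min), Ivanova→Task T7 (40 min), Quispe→Task T2 (47 min), Tanaka→Task T4 (26 min), Ghosh→Task T6 (33 min) — total 45+40+47+26+33 = 191 min.
Min-entry greedy (repeatedly take the single cheapest remaining cell) gives 206 min, worse by 15.
Next-best assignment: Watson→Task T5, Ivanova→Task T7, Quispe→Task T4, Tanaka→Task T6, Ghosh→Task T2 = 206 min.
Every other assignment is strictly worse.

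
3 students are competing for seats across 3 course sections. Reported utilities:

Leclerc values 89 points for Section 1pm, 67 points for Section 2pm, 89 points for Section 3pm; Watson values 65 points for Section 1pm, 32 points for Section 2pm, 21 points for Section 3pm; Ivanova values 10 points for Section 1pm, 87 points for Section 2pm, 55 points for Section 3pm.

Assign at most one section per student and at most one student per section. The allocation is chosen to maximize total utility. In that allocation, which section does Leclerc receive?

Optimal: Leclerc→Section 3pm (89 points), Watson→Section 1pm (65 points), Ivanova→Section 2pm (87 points) — total 89+65+87 = 241 points.
Column-greedy (each section in turn goes to its best remaining student) gives 197 points, worse by 44.
Next-best assignment: Leclerc→Section 1pm, Watson→Section 3pm, Ivanova→Section 2pm = 197 points.
Leclerc's own top section is Section 1pm (89 points), but forcing Leclerc→Section 1pm and reassigning the rest optimally gives only 197 points — worse by 44.

Leclerc receives Section 3pm.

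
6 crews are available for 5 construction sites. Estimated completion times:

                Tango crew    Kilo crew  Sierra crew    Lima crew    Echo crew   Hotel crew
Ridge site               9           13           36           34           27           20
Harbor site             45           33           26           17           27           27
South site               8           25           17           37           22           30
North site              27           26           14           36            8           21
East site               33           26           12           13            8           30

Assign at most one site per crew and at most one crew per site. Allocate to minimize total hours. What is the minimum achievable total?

Optimal: Kilo crew→Ridge site (13 hours), Lima crew→Harbor site (17 hours), Tango crew→South site (8 hours), Echo crew→North site (8 hours), Sierra crew→East site (12 hours) — total 13+17+8+8+12 = 58 hours.
Column-greedy (each site in turn goes to its cheapest remaining crew) gives 77 hours, worse by 19.
Next-best assignment: Kilo crew→Ridge site, Lima crew→Harbor site, Tango crew→South site, Sierra crew→North site, Echo crew→East site = 60 hours.
No other one-to-one assignment undercuts 58 hours.

Min total: 58 hours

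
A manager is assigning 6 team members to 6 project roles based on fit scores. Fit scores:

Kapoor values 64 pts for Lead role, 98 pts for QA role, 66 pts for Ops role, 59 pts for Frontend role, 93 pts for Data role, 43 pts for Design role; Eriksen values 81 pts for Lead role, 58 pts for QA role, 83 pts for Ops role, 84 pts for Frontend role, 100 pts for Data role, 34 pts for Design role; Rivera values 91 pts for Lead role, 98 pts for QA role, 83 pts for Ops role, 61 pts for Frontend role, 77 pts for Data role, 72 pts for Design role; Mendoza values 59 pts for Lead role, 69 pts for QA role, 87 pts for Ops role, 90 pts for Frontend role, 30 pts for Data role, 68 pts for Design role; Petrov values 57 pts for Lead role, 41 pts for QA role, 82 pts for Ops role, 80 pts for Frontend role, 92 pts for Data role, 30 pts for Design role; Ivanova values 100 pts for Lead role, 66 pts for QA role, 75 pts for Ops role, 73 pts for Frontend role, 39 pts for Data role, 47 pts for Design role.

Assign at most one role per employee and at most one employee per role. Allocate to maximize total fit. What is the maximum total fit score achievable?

Maximum total: 542 pts

Optimal: Kapoor→QA role (98 pts), Eriksen→Data role (100 pts), Rivera→Design role (72 pts), Mendoza→Frontend role (90 pts), Petrov→Ops role (82 pts), Ivanova→Lead role (100 pts) — total 98+100+72+90+82+100 = 542 pts.
Max-entry greedy (repeatedly take the single best remaining cell) gives 501 pts, worse by 41.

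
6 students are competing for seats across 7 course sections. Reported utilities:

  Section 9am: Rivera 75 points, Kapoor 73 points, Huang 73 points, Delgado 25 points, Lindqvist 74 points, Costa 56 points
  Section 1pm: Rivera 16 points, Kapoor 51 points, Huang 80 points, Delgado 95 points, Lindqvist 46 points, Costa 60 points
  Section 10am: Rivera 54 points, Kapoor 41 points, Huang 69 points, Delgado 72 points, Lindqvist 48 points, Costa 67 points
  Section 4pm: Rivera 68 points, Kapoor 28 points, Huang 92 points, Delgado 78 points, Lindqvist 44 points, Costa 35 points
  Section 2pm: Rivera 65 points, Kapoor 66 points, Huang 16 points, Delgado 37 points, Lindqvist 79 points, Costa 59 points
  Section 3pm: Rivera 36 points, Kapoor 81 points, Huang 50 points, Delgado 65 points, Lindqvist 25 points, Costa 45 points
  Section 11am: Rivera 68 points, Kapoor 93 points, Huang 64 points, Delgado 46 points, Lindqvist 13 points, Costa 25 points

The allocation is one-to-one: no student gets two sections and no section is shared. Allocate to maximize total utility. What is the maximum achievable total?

Max total: 501 points

Optimal: Rivera→Section 9am (75 points), Kapoor→Section 11am (93 points), Huang→Section 4pm (92 points), Delgado→Section 1pm (95 points), Lindqvist→Section 2pm (79 points), Costa→Section 10am (67 points) — total 75+93+92+95+79+67 = 501 points.
Column-greedy (each section in turn goes to its best remaining student) gives 394 points, worse by 107.
Every other assignment is strictly worse.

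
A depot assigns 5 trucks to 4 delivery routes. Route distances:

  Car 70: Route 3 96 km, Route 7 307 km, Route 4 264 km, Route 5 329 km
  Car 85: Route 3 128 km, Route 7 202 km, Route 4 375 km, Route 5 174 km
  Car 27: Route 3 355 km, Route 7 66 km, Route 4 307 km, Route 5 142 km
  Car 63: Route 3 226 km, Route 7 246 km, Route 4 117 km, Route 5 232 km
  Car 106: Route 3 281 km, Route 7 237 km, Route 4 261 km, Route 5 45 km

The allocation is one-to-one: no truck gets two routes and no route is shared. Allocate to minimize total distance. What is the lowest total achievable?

Optimal: Car 70→Route 3 (96 km), Car 27→Route 7 (66 km), Car 63→Route 4 (117 km), Car 106→Route 5 (45 km) — total 96+66+117+45 = 324 km.
Row-greedy (each truck in turn takes its cheapest remaining route) gives 453 km, worse by 129.

Minimum total: 324 km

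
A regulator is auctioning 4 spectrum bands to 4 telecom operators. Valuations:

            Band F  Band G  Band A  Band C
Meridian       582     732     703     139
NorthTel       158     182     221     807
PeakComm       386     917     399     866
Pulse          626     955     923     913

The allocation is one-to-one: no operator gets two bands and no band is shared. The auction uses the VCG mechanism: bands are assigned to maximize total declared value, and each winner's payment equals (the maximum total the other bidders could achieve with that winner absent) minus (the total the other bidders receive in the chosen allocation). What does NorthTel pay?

NorthTel pays $111M.

Efficient allocation: Meridian→Band F ($582M), NorthTel→Band C ($807M), PeakComm→Band G ($917M), Pulse→Band A ($923M); total welfare W = $3229M.
NorthTel receives Band C at value $807M, so the others get W − 807 = $2422M.
Without NorthTel: best allocation of the remaining 3 bidders over all 4 bands is Meridian→Band A ($703M), PeakComm→Band G ($917M), Pulse→Band C ($913M), total $2533M.
VCG payment = (others' best without NorthTel) − (others' welfare with NorthTel) = 2533 − 2422 = $111M.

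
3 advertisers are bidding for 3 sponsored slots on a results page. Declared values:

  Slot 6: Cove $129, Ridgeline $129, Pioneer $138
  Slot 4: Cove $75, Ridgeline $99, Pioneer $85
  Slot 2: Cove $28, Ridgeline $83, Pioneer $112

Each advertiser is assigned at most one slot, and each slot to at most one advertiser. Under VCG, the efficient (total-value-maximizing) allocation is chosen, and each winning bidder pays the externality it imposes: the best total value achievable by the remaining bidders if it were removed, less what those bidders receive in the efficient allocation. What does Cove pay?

Cove pays $30.

Efficient allocation: Cove→Slot 6 ($129), Ridgeline→Slot 4 ($99), Pioneer→Slot 2 ($112); total welfare W = $340.
Cove receives Slot 6 at value $129, so the others get W − 129 = $211.
Without Cove: best allocation of the remaining 2 bidders over all 3 slots is Ridgeline→Slot 6 ($129), Pioneer→Slot 2 ($112), total $241.
VCG payment = (others' best without Cove) − (others' welfare with Cove) = 241 − 211 = $30.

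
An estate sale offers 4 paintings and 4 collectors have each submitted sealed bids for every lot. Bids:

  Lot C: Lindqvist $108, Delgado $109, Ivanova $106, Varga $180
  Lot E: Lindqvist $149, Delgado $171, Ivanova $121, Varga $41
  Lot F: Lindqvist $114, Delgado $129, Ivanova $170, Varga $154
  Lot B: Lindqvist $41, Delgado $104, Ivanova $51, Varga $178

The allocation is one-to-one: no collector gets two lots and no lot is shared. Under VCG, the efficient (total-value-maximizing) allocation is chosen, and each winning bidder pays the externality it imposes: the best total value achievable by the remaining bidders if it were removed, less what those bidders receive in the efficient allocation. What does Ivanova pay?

Ivanova pays $8.

Efficient allocation: Lindqvist→Lot C ($108), Delgado→Lot E ($171), Ivanova→Lot F ($170), Varga→Lot B ($178); total welfare W = $627.
Ivanova receives Lot F at value $170, so the others get W − 170 = $457.
Without Ivanova: best allocation of the remaining 3 bidders over all 4 lots is Lindqvist→Lot F ($114), Delgado→Lot E ($171), Varga→Lot C ($180), total $465.
VCG payment = (others' best without Ivanova) − (others' welfare with Ivanova) = 465 − 457 = $8.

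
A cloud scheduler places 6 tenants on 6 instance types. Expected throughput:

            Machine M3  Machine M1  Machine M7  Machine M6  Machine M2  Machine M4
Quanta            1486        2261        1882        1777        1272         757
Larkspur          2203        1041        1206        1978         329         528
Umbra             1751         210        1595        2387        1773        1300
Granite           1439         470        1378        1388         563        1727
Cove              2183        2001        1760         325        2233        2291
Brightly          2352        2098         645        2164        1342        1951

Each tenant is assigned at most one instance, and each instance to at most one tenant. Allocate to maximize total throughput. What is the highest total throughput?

Max total: 12530 ops/s

This is a one-to-one assignment (maximum-weight bipartite matching).
Optimal: Quanta→Machine M7 (1882 ops/s), Larkspur→Machine M3 (2203 ops/s), Umbra→Machine M6 (2387 ops/s), Granite→Machine M4 (1727 ops/s), Cove→Machine M2 (2233 ops/s), Brightly→Machine M1 (2098 ops/s) — total 1882+2203+2387+1727+2233+2098 = 12530 ops/s.
Max-entry greedy (repeatedly take the single best remaining cell) gives 10998 ops/s, worse by 1532.
No other one-to-one assignment exceeds 12530 ops/s.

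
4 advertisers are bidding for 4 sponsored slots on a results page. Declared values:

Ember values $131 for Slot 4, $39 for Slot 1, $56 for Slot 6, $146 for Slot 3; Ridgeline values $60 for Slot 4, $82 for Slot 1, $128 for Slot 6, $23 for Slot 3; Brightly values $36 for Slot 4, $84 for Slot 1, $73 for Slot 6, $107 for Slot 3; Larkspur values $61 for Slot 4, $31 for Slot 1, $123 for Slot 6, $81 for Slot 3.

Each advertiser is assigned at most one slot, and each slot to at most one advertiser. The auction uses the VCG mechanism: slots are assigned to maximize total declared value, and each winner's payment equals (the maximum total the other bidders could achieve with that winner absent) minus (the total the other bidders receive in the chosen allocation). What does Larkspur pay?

Efficient allocation: Ember→Slot 4 ($131), Ridgeline→Slot 1 ($82), Brightly→Slot 3 ($107), Larkspur→Slot 6 ($123); total welfare W = $443.
Larkspur receives Slot 6 at value $123, so the others get W − 123 = $320.
Without Larkspur: best allocation of the remaining 3 bidders over all 4 slots is Ember→Slot 4 ($131), Ridgeline→Slot 6 ($128), Brightly→Slot 3 ($107), total $366.
VCG payment = (others' best without Larkspur) − (others' welfare with Larkspur) = 366 − 320 = $46.

Larkspur pays $46.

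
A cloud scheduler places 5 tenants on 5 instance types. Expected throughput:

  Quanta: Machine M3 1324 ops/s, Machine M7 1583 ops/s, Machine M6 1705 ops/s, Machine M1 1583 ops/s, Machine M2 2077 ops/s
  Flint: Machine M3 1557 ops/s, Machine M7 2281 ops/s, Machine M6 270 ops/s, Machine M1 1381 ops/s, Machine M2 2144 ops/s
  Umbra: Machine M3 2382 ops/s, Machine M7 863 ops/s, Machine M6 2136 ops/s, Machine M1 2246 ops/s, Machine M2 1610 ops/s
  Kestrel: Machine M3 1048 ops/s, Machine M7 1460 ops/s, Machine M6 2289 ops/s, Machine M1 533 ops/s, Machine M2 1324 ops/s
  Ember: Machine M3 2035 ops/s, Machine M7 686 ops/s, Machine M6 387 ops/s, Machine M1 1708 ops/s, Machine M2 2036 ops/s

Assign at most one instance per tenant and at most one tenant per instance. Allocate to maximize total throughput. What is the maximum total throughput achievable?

Max total: 10928 ops/s

Optimal: Quanta→Machine M2 (2077 ops/s), Flint→Machine M7 (2281 ops/s), Umbra→Machine M1 (2246 ops/s), Kestrel→Machine M6 (2289 ops/s), Ember→Machine M3 (2035 ops/s) — total 2077+2281+2246+2289+2035 = 10928 ops/s.
Column-greedy (each instance in turn goes to its best remaining tenant) gives 10737 ops/s, worse by 191.
Every other assignment is strictly worse.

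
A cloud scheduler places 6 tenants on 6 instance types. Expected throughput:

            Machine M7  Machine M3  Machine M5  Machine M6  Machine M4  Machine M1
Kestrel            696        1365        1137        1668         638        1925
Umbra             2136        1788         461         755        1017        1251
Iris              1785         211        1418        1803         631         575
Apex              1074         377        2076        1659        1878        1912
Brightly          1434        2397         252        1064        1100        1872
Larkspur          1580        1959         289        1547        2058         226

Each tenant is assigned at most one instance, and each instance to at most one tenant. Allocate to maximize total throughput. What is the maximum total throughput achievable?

Optimal: Kestrel→Machine M1 (1925 ops/s), Umbra→Machine M7 (2136 ops/s), Iris→Machine M6 (1803 ops/s), Apex→Machine M5 (2076 ops/s), Brightly→Machine M3 (2397 ops/s), Larkspur→Machine M4 (2058 ops/s) — total 1925+2136+1803+2076+2397+2058 = 12395 ops/s.
Swapping Umbra↔Kestrel (Umbra→Machine M1 1251 ops/s, Kestrel→Machine M7 696 ops/s) loses 2114.

Max total: 12395 ops/s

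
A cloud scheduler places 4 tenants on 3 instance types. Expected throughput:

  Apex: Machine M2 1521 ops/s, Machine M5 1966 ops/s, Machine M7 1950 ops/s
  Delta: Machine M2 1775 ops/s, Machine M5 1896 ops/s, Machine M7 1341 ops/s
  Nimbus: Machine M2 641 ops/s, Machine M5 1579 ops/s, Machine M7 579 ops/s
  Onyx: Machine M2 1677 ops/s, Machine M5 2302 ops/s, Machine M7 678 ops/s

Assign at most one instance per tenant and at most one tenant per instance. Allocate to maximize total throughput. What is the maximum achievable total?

Optimal: Delta→Machine M2 (1775 ops/s), Onyx→Machine M5 (2302 ops/s), Apex→Machine M7 (1950 ops/s) — total 1775+2302+1950 = 6027 ops/s.

Max total: 6027 ops/s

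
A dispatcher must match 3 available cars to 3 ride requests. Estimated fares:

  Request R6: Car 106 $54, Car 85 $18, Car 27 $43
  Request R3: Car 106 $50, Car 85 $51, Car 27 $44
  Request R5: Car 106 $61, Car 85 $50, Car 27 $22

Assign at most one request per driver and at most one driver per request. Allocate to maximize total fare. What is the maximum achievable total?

Max total: $155

Optimal: Car 106→Request R5 ($61), Car 85→Request R3 ($51), Car 27→Request R6 ($43) — total 61+51+43 = $155.
Swapping Car 27↔Car 106 (Car 27→Request R5 $22, Car 106→Request R6 $54) loses 28.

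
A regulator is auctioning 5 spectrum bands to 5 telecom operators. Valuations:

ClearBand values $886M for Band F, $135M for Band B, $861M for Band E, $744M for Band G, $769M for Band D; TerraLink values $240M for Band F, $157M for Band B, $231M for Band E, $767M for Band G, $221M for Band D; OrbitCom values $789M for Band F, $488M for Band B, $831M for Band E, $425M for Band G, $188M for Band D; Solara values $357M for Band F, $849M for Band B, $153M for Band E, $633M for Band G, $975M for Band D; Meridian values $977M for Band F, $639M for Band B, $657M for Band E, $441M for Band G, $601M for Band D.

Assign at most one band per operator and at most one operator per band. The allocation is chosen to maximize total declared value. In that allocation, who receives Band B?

Solara receives Band B.

Optimal: ClearBand→Band D ($769M), TerraLink→Band G ($767M), OrbitCom→Band E ($831M), Solara→Band B ($849M), Meridian→Band F ($977M) — total 769+767+831+849+977 = $4193M.
Max-entry greedy (repeatedly take the single best remaining cell) gives $4068M, worse by 125.
Next-best assignment: ClearBand→Band F, TerraLink→Band G, OrbitCom→Band E, Solara→Band D, Meridian→Band B = $4098M.
Solara's own top band is Band D ($975M), but forcing Solara→Band D and reassigning the rest optimally gives only $4098M — worse by 95.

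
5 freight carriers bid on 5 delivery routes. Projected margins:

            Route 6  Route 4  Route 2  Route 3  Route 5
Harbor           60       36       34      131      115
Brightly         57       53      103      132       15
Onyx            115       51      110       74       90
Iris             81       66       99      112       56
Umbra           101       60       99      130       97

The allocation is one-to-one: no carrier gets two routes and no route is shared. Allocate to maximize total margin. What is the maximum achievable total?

Max total: $529k

This is the linear assignment problem.
Optimal: Harbor→Route 5 ($115k), Brightly→Route 2 ($103k), Onyx→Route 6 ($115k), Iris→Route 4 ($66k), Umbra→Route 3 ($130k) — total 115+103+115+66+130 = $529k.
Row-greedy (each carrier in turn takes its best remaining route) gives $512k, worse by 17.
Next-best assignment: Harbor→Route 5, Brightly→Route 3, Onyx→Route 6, Iris→Route 4, Umbra→Route 2 = $527k.
Every other assignment is strictly worse.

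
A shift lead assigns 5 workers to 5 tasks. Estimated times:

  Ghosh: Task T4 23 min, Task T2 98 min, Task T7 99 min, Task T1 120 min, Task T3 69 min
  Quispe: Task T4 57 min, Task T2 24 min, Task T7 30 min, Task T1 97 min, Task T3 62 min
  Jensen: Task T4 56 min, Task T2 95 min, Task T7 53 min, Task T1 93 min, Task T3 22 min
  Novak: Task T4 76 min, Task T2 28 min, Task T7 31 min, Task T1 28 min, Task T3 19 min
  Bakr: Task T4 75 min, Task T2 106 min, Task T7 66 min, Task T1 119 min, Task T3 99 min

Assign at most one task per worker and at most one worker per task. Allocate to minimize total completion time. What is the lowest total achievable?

Minimum total: 163 min

Optimal: Ghosh→Task T4 (23 min), Quispe→Task T2 (24 min), Jensen→Task T3 (22 min), Novak→Task T1 (28 min), Bakr→Task T7 (66 min) — total 23+24+22+28+66 = 163 min.
Column-greedy (each task in turn goes to its cheapest remaining worker) gives 270 min, worse by 107.
Next-best assignment: Ghosh→Task T4, Quispe→Task T7, Jensen→Task T3, Novak→Task T1, Bakr→Task T2 = 209 min.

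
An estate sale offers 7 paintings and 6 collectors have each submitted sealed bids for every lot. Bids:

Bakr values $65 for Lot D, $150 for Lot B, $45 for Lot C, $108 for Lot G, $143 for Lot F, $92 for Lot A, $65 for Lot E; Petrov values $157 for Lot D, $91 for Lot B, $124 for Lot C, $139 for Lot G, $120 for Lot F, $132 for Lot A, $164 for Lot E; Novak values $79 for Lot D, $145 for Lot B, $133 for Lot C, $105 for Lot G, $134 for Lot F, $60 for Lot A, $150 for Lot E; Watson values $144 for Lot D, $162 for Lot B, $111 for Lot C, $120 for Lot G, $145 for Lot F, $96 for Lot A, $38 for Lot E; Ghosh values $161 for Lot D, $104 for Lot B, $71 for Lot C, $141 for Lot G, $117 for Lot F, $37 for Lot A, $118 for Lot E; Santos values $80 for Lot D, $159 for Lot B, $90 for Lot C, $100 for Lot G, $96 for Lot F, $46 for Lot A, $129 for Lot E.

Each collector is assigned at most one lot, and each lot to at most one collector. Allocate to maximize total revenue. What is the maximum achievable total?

Treat this as an assignment problem: match each collector to one lot.
Optimal: Bakr→Lot F ($143), Petrov→Lot E ($164), Novak→Lot C ($133), Watson→Lot D ($144), Ghosh→Lot G ($141), Santos→Lot B ($159) — total 143+164+133+144+141+159 = $884.
Max-entry greedy (repeatedly take the single best remaining cell) gives $863, worse by 21.
No other one-to-one assignment exceeds $884.

Maximum total: $884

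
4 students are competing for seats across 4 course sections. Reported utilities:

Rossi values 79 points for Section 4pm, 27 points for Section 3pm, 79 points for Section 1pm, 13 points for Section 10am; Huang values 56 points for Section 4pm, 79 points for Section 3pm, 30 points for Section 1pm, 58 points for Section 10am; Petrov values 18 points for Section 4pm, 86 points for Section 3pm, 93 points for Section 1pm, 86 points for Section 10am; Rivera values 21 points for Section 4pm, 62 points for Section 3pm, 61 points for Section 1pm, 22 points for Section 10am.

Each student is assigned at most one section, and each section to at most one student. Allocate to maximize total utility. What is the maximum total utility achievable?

Maximum total: 305 points

Optimal: Rossi→Section 4pm (79 points), Huang→Section 3pm (79 points), Petrov→Section 10am (86 points), Rivera→Section 1pm (61 points) — total 79+79+86+61 = 305 points.
Column-greedy (each section in turn goes to its best remaining student) gives 284 points, worse by 21.
Next-best assignment: Rossi→Section 4pm, Huang→Section 10am, Petrov→Section 1pm, Rivera→Section 3pm = 292 points.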